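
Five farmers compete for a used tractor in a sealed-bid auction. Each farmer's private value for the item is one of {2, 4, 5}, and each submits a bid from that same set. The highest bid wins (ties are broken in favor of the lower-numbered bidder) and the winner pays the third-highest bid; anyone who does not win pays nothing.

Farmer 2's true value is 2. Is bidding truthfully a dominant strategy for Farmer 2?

Check each profile of the others' bids and compare truth against every alternative bid.
Others bid (2, 2, 4, 4): truth gives 0, best alternative gives -2.
Others bid (2, 4, 2, 4): truth gives 0, best alternative gives -2.
Others bid (2, 4, 4, 2): truth gives 0, best alternative gives -2.
Others bid (2, 4, 4, 4): truth gives 0, best alternative gives -2.
Others bid (2, 2, 2, 2): truth gives 0, best alternative gives 0.
Others bid (2, 2, 2, 4): truth gives 0, best alternative gives 0.
(Remaining 75 profiles checked similarly; truth is weakly best in each.)
In every case the truthful bid is at least as good as any alternative, so it is a dominant strategy.

Yes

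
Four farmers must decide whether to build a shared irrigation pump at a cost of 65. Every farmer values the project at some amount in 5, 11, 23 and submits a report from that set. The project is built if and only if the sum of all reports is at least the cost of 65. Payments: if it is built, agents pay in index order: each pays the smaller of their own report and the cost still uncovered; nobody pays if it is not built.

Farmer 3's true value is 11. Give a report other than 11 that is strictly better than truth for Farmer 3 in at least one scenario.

Suppose Farmer 1 reports 23, Farmer 2 reports 23 and Farmer 4 reports 23.
Report 11: project built, pays 11, utility 11 - 11 = 0.
Report 5: project built, pays 5, utility 11 - 5 = 6.
So reporting 5 beats truth here (6 > 0).

5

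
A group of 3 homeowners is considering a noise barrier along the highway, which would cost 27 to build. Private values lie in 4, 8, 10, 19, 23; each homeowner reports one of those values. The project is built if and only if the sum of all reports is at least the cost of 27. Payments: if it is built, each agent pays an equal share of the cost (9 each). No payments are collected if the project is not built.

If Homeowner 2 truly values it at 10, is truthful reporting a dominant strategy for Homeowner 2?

Consider the case where Homeowner 1 reports 4 and Homeowner 3 reports 4.
Truthful report 10: project not built, utility 0.
Report 19 instead: project built, pays 9, utility 10 - 9 = 1.
Since 1 > 0, reporting 19 is strictly better here, so truthful reporting is not dominant.

No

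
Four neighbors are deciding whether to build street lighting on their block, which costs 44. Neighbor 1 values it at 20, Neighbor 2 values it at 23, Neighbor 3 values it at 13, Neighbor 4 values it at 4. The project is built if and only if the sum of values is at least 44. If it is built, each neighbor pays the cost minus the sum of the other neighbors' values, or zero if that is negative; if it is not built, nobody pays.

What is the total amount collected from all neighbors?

11

Total value 60 ≥ cost 44, so it is built.
Neighbor 1: others sum to 40; max(0, 44 - 40) = 4.
Neighbor 2: others sum to 37; max(0, 44 - 37) = 7.
Neighbor 3: others sum to 47; max(0, 44 - 47) = 0.
Neighbor 4: others sum to 56; max(0, 44 - 56) = 0.
Total collected = 4 + 7 + 0 + 0 = 11.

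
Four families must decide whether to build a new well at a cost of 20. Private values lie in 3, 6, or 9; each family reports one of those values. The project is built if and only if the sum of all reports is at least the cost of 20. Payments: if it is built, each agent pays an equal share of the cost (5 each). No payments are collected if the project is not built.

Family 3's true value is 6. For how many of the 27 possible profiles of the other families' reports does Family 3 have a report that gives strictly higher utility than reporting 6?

3

Others report (3, 3, 6): truth gives 0; report 9 gives 1 > 0. Violating.
Others report (3, 6, 3): truth gives 0; report 9 gives 1 > 0. Violating.
Others report (6, 3, 3): truth gives 0; report 9 gives 1 > 0. Violating.
Others report (3, 3, 3): truth gives 0; no alternative beats it.
Others report (3, 3, 9): truth gives 1; no alternative beats it.
(Checking all 27 profiles: 3 have a profitable deviation, 24 do not.)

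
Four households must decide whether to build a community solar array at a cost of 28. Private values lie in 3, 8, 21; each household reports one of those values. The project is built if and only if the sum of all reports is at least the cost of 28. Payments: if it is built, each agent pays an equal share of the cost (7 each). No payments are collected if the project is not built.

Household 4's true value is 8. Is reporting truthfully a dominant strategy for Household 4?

Consider the case where Household 1 reports 3, Household 2 reports 3 and Household 3 reports 3.
Truthful report 8: project not built, utility 0.
Report 21 instead: project built, pays 7, utility 8 - 7 = 1.
Since 1 > 0, reporting 21 is strictly better here, so truthful reporting is not dominant.

No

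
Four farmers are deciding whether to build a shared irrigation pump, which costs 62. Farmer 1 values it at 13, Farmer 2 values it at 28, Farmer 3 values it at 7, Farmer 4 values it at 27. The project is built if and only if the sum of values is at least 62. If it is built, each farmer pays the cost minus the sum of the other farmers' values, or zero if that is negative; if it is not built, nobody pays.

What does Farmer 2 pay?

Total value 75 ≥ cost 62, so the project is built.
The other farmers' values sum to 47.
Cost minus that sum is 62 - 47 = 15.

15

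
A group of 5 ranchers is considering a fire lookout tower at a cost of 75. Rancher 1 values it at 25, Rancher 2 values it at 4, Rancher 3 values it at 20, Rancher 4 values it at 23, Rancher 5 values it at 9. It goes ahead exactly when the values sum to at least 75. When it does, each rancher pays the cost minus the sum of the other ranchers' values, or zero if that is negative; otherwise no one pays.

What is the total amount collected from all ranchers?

53

Total value 81 ≥ cost 75, so it is built.
Rancher 1: others sum to 56; max(0, 75 - 56) = 19.
Rancher 2: others sum to 77; max(0, 75 - 77) = 0.
Rancher 3: others sum to 61; max(0, 75 - 61) = 14.
Rancher 4: others sum to 58; max(0, 75 - 58) = 17.
Rancher 5: others sum to 72; max(0, 75 - 72) = 3.
Total collected = 19 + 0 + 14 + 17 + 3 = 53.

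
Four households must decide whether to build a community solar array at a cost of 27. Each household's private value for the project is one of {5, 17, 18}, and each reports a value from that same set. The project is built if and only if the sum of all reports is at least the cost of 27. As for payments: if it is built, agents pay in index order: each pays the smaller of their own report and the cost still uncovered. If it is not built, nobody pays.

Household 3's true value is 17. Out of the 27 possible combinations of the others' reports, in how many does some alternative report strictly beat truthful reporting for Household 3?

Others report (5, 5, 17): truth gives 0; report 5 gives 12 > 0. Violating.
Others report (5, 5, 18): truth gives 0; report 5 gives 12 > 0. Violating.
Others report (5, 5, 5): truth gives 0; no alternative beats it.
Others report (5, 17, 5): truth gives 12; no alternative beats it.
(Checking all 27 profiles: 2 have a profitable deviation, 25 do not.)

2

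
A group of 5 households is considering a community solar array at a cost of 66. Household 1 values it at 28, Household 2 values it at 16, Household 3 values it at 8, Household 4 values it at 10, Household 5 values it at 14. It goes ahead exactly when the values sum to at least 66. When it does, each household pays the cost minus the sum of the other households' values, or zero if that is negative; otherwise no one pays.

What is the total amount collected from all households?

Total value 76 ≥ cost 66, so it is built.
Household 1: others sum to 48; max(0, 66 - 48) = 18.
Household 2: others sum to 60; max(0, 66 - 60) = 6.
Household 3: others sum to 68; max(0, 66 - 68) = 0.
Household 4: others sum to 66; max(0, 66 - 66) = 0.
Household 5: others sum to 62; max(0, 66 - 62) = 4.
Total collected = 18 + 6 + 0 + 0 + 4 = 28.

28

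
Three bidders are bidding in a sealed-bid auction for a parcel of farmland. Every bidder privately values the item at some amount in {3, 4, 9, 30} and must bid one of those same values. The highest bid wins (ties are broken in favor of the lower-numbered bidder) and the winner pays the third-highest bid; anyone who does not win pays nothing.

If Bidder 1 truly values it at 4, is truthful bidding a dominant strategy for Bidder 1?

Consider the case where Bidder 2 bids 3 and Bidder 3 bids 9.
Truthful bid 4: loses, pays 0, utility 0.
Bid 9 instead: wins, pays 3, utility 4 - 3 = 1.
Since 1 > 0, bidding 9 is strictly better here, so truthful bidding is not dominant.

No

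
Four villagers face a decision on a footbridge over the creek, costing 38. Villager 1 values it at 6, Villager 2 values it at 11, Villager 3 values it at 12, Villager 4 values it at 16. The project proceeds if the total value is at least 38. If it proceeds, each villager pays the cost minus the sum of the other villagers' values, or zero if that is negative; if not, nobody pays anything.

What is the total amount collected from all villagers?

18

Total value 45 ≥ cost 38, so it is built.
Villager 1: others sum to 39; max(0, 38 - 39) = 0.
Villager 2: others sum to 34; max(0, 38 - 34) = 4.
Villager 3: others sum to 33; max(0, 38 - 33) = 5.
Villager 4: others sum to 29; max(0, 38 - 29) = 9.
Total collected = 0 + 4 + 5 + 9 = 18.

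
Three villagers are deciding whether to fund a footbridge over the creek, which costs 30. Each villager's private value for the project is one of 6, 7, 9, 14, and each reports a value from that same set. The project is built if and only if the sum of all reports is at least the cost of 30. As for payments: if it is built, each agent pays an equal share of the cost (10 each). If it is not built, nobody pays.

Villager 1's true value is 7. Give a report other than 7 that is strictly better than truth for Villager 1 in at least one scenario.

6

Suppose Villager 2 reports 9 and Villager 3 reports 14.
Report 7: project built, pays 10, utility 7 - 10 = -3.
Report 6: project not built, utility 0.
So reporting 6 beats truth here (0 > -3).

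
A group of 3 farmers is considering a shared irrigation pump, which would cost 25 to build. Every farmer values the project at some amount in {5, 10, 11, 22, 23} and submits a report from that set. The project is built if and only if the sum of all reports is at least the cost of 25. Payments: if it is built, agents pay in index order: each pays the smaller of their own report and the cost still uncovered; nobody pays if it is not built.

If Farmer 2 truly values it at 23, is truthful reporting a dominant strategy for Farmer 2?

Consider the case where Farmer 1 reports 5 and Farmer 3 reports 10.
Truthful report 23: project built, pays 20, utility 23 - 20 = 3.
Report 10 instead: project built, pays 10, utility 23 - 10 = 13.
Since 13 > 3, reporting 10 is strictly better here, so truthful reporting is not dominant.

No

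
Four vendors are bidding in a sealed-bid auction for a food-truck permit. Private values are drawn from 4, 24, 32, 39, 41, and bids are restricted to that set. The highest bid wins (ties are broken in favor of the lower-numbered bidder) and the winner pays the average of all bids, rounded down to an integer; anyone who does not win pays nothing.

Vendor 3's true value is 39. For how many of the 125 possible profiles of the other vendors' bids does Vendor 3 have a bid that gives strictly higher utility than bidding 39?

54

Others bid (4, 4, 4): truth gives 27; bid 24 gives 30 > 27. Violating.
Others bid (4, 4, 24): truth gives 22; bid 24 gives 25 > 22. Violating.
Others bid (4, 4, 32): truth gives 20; bid 32 gives 21 > 20. Violating.
Others bid (4, 4, 41): truth gives 0; bid 41 gives 17 > 0. Violating.
Others bid (4, 4, 39): truth gives 18; no alternative beats it.
Others bid (4, 24, 39): truth gives 13; no alternative beats it.
(Checking all 125 profiles: 54 have a profitable deviation, 71 do not.)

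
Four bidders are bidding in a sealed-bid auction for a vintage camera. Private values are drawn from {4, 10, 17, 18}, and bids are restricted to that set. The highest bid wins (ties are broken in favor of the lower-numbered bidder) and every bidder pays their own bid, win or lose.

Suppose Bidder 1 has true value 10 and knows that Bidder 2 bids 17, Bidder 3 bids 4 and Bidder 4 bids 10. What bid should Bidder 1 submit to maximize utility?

Bid 4: loses but pays 4, utility -4.
Bid 10: loses but pays 10, utility -10.
Bid 17: wins, pays 17, utility 10 - 17 = -7.
Bid 18: wins, pays 18, utility 10 - 18 = -8.
The best choice is 4 with utility -4.

4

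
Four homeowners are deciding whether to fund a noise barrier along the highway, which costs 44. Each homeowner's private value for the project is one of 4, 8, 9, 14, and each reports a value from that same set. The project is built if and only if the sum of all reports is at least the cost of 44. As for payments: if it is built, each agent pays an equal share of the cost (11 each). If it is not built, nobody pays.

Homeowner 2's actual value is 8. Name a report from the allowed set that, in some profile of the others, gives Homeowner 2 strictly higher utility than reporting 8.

Suppose Homeowner 1 reports 8, Homeowner 3 reports 14 and Homeowner 4 reports 14.
Report 8: project built, pays 11, utility 8 - 11 = -3.
Report 4: project not built, utility 0.
So reporting 4 beats truth here (0 > -3).

4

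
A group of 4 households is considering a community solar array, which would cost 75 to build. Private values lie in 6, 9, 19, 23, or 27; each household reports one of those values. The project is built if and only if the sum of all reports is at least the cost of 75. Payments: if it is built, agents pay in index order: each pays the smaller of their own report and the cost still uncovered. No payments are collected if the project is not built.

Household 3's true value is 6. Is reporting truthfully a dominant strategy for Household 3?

Yes

Check each profile of the others' reports and compare truth against every alternative report.
Others report (19, 23, 27): truth gives 0, best alternative gives -3.
Others report (19, 27, 23): truth gives 0, best alternative gives -3.
Others report (19, 27, 27): truth gives 0, best alternative gives -3.
Others report (23, 19, 27): truth gives 0, best alternative gives -3.
Others report (23, 23, 23): truth gives 0, best alternative gives -3.
Others report (23, 23, 27): truth gives 0, best alternative gives -3.
(Remaining 119 profiles checked similarly; truth is weakly best in each.)
In every case the truthful report is at least as good as any alternative, so it is a dominant strategy.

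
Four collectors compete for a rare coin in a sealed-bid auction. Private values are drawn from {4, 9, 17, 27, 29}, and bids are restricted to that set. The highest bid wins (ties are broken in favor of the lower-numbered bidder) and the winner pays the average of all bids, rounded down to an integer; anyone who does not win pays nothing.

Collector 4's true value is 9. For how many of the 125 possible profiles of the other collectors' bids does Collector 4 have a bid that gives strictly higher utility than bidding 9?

3

Others bid (4, 4, 9): truth gives 0; bid 17 gives 1 > 0. Violating.
Others bid (4, 9, 4): truth gives 0; bid 17 gives 1 > 0. Violating.
Others bid (9, 4, 4): truth gives 0; bid 17 gives 1 > 0. Violating.
Others bid (4, 4, 4): truth gives 4; no alternative beats it.
Others bid (4, 4, 17): truth gives 0; no alternative beats it.
(Checking all 125 profiles: 3 have a profitable deviation, 122 do not.)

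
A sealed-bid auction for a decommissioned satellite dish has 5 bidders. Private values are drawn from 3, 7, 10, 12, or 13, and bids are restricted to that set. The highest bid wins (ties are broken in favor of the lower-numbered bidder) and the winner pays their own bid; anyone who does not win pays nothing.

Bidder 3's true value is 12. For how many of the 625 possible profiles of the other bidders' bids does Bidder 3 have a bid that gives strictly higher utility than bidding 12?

36

Others bid (3, 3, 3, 3): truth gives 0; bid 7 gives 5 > 0. Violating.
Others bid (3, 3, 3, 7): truth gives 0; bid 7 gives 5 > 0. Violating.
Others bid (3, 3, 3, 10): truth gives 0; bid 10 gives 2 > 0. Violating.
Others bid (3, 3, 7, 3): truth gives 0; bid 7 gives 5 > 0. Violating.
Others bid (3, 3, 3, 12): truth gives 0; no alternative beats it.
Others bid (3, 3, 3, 13): truth gives 0; no alternative beats it.
(Checking all 625 profiles: 36 have a profitable deviation, 589 do not.)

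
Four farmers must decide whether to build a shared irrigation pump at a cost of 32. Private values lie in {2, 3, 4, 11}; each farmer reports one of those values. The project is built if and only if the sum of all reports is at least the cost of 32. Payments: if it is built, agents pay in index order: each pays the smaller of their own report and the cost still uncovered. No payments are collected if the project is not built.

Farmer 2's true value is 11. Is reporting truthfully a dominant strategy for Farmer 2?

No

Consider the case where Farmer 1 reports 11, Farmer 3 reports 11 and Farmer 4 reports 11.
Truthful report 11: project built, pays 11, utility 11 - 11 = 0.
Report 2 instead: project built, pays 2, utility 11 - 2 = 9.
Since 9 > 0, reporting 2 is strictly better here, so truthful reporting is not dominant.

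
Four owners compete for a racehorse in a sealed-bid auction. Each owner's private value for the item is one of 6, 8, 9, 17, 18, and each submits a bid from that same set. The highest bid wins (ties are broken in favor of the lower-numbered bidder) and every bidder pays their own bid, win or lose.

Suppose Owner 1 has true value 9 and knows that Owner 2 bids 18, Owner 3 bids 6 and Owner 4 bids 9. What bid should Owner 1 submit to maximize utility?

6

Bid 6: loses but pays 6, utility -6.
Bid 8: loses but pays 8, utility -8.
Bid 9: loses but pays 9, utility -9.
Bid 17: loses but pays 17, utility -17.
Bid 18: wins, pays 18, utility 9 - 18 = -9.
The best choice is 6 with utility -6.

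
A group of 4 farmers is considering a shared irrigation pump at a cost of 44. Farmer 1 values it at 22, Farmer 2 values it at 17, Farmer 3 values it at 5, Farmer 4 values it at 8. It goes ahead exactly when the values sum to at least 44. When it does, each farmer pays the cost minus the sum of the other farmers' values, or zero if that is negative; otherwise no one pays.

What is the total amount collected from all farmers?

23

Total value 52 ≥ cost 44, so it is built.
Farmer 1: others sum to 30; max(0, 44 - 30) = 14.
Farmer 2: others sum to 35; max(0, 44 - 35) = 9.
Farmer 3: others sum to 47; max(0, 44 - 47) = 0.
Farmer 4: others sum to 44; max(0, 44 - 44) = 0.
Total collected = 14 + 9 + 0 + 0 = 23.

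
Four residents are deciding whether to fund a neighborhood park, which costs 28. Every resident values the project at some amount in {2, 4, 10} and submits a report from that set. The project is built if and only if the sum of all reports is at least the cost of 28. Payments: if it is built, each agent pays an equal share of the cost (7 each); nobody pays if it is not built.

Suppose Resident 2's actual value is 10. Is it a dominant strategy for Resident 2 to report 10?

Yes

Check each profile of the others' reports and compare truth against every alternative report.
Others report (2, 10, 10): truth gives 3, best alternative gives 0.
Others report (4, 4, 10): truth gives 3, best alternative gives 0.
Others report (4, 10, 4): truth gives 3, best alternative gives 0.
Others report (10, 2, 10): truth gives 3, best alternative gives 0.
Others report (10, 4, 4): truth gives 3, best alternative gives 0.
Others report (10, 10, 2): truth gives 3, best alternative gives 0.
(Remaining 21 profiles checked similarly; truth is weakly best in each.)
In every case the truthful report is at least as good as any alternative, so it is a dominant strategy.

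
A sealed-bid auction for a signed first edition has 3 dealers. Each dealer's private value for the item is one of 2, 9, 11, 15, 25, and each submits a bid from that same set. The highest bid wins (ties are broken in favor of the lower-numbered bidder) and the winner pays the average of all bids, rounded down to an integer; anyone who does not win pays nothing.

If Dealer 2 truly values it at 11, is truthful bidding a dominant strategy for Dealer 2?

Consider the case where Dealer 1 bids 2 and Dealer 3 bids 2.
Truthful bid 11: wins, pays 5, utility 11 - 5 = 6.
Bid 9 instead: wins, pays 4, utility 11 - 4 = 7.
Since 7 > 6, bidding 9 is strictly better here, so truthful bidding is not dominant.

No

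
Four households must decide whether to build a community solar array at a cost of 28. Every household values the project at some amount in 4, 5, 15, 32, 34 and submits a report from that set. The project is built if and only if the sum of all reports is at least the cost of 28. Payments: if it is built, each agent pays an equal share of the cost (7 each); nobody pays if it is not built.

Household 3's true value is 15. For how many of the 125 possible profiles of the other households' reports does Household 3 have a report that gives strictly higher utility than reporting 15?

Others report (4, 4, 4): truth gives 0; report 32 gives 8 > 0. Violating.
Others report (4, 4, 5): truth gives 8; no alternative beats it.
Others report (4, 4, 15): truth gives 8; no alternative beats it.
(Checking all 125 profiles: 1 has a profitable deviation, 124 do not.)

1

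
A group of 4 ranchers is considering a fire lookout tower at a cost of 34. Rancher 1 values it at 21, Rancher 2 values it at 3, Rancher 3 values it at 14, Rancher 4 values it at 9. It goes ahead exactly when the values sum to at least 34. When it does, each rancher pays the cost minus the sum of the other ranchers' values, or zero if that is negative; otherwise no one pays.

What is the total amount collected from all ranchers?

Total value 47 ≥ cost 34, so it is built.
Rancher 1: others sum to 26; max(0, 34 - 26) = 8.
Rancher 2: others sum to 44; max(0, 34 - 44) = 0.
Rancher 3: others sum to 33; max(0, 34 - 33) = 1.
Rancher 4: others sum to 38; max(0, 34 - 38) = 0.
Total collected = 8 + 0 + 1 + 0 = 9.

9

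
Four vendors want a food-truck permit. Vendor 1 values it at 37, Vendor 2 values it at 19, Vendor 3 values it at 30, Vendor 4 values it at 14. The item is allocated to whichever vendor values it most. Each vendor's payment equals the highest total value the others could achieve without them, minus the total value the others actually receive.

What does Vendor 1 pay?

Vendor 1 has the highest value and receives the item.
Without Vendor 1, the item would go to the next-highest value, 30, so the others could achieve 30.
With Vendor 1 present and winning, the others receive nothing, so their total is 0.
Payment = 30 - 0 = 30.

30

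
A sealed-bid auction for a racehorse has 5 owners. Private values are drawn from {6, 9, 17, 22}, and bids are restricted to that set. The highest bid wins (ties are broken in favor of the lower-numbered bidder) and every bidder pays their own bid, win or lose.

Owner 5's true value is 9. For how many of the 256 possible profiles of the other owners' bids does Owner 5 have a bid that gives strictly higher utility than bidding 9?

Others bid (6, 6, 6, 9): truth gives -9; bid 6 gives -6 > -9. Violating.
Others bid (6, 6, 6, 17): truth gives -9; bid 6 gives -6 > -9. Violating.
Others bid (6, 6, 6, 22): truth gives -9; bid 6 gives -6 > -9. Violating.
Others bid (6, 6, 9, 6): truth gives -9; bid 6 gives -6 > -9. Violating.
Others bid (6, 6, 6, 6): truth gives 0; no alternative beats it.
(Checking all 256 profiles: 255 have a profitable deviation, 1 does not.)

255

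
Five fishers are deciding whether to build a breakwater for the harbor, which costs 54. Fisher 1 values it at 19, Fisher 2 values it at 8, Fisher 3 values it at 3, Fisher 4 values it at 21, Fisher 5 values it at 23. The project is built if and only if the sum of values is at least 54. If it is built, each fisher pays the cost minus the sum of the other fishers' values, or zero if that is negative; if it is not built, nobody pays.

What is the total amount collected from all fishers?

4

Total value 74 ≥ cost 54, so it is built.
Fisher 1: others sum to 55; max(0, 54 - 55) = 0.
Fisher 2: others sum to 66; max(0, 54 - 66) = 0.
Fisher 3: others sum to 71; max(0, 54 - 71) = 0.
Fisher 4: others sum to 53; max(0, 54 - 53) = 1.
Fisher 5: others sum to 51; max(0, 54 - 51) = 3.
Total collected = 0 + 0 + 0 + 1 + 3 = 4.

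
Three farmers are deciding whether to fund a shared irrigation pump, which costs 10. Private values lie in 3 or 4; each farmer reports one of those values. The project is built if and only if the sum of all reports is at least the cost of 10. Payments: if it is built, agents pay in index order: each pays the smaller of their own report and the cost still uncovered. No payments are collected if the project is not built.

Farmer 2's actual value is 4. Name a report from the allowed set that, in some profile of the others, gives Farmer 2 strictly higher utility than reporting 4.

3

Suppose Farmer 1 reports 3 and Farmer 3 reports 4.
Report 4: project built, pays 4, utility 4 - 4 = 0.
Report 3: project built, pays 3, utility 4 - 3 = 1.
So reporting 3 beats truth here (1 > 0).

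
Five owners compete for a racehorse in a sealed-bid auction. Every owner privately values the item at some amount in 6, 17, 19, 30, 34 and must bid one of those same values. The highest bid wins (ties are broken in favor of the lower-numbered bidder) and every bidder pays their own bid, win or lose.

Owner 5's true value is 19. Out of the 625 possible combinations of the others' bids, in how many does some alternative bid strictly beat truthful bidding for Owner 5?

610

Others bid (6, 6, 6, 6): truth gives 0; bid 17 gives 2 > 0. Violating.
Others bid (6, 6, 6, 19): truth gives -19; bid 6 gives -6 > -19. Violating.
Others bid (6, 6, 6, 30): truth gives -19; bid 6 gives -6 > -19. Violating.
Others bid (6, 6, 6, 34): truth gives -19; bid 6 gives -6 > -19. Violating.
Others bid (6, 6, 6, 17): truth gives 0; no alternative beats it.
Others bid (6, 6, 17, 6): truth gives 0; no alternative beats it.
(Checking all 625 profiles: 610 have a profitable deviation, 15 do not.)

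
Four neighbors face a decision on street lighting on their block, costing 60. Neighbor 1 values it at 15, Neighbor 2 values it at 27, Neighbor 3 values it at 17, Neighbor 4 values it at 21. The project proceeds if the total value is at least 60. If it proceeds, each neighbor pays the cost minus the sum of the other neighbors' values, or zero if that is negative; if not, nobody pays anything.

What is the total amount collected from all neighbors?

8

Total value 80 ≥ cost 60, so it is built.
Neighbor 1: others sum to 65; max(0, 60 - 65) = 0.
Neighbor 2: others sum to 53; max(0, 60 - 53) = 7.
Neighbor 3: others sum to 63; max(0, 60 - 63) = 0.
Neighbor 4: others sum to 59; max(0, 60 - 59) = 1.
Total collected = 0 + 7 + 0 + 1 = 8.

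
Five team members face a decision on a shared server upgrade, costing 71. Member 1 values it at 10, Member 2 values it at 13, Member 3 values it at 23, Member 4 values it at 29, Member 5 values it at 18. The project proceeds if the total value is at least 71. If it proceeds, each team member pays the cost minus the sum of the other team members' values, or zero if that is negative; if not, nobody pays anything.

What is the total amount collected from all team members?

Total value 93 ≥ cost 71, so it is built.
Member 1: others sum to 83; max(0, 71 - 83) = 0.
Member 2: others sum to 80; max(0, 71 - 80) = 0.
Member 3: others sum to 70; max(0, 71 - 70) = 1.
Member 4: others sum to 64; max(0, 71 - 64) = 7.
Member 5: others sum to 75; max(0, 71 - 75) = 0.
Total collected = 0 + 0 + 1 + 7 + 0 = 8.

8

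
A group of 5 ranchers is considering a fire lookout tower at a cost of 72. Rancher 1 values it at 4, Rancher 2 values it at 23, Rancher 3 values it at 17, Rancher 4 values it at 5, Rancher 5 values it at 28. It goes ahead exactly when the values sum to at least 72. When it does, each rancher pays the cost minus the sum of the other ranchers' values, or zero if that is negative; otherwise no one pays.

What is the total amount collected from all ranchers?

53

Total value 77 ≥ cost 72, so it is built.
Rancher 1: others sum to 73; max(0, 72 - 73) = 0.
Rancher 2: others sum to 54; max(0, 72 - 54) = 18.
Rancher 3: others sum to 60; max(0, 72 - 60) = 12.
Rancher 4: others sum to 72; max(0, 72 - 72) = 0.
Rancher 5: others sum to 49; max(0, 72 - 49) = 23.
Total collected = 0 + 18 + 12 + 0 + 23 = 53.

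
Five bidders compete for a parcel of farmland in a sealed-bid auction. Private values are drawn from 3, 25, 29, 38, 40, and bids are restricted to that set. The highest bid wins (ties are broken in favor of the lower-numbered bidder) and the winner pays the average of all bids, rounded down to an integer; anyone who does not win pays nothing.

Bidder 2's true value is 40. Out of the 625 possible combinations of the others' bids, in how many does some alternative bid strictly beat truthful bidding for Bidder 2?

Others bid (3, 3, 3, 3): truth gives 30; bid 25 gives 33 > 30. Violating.
Others bid (3, 3, 3, 25): truth gives 26; bid 25 gives 29 > 26. Violating.
Others bid (3, 3, 3, 29): truth gives 25; bid 29 gives 27 > 25. Violating.
Others bid (3, 3, 25, 3): truth gives 26; bid 25 gives 29 > 26. Violating.
Others bid (3, 3, 3, 38): truth gives 23; no alternative beats it.
Others bid (3, 3, 3, 40): truth gives 23; no alternative beats it.
(Checking all 625 profiles: 115 have a profitable deviation, 510 do not.)

115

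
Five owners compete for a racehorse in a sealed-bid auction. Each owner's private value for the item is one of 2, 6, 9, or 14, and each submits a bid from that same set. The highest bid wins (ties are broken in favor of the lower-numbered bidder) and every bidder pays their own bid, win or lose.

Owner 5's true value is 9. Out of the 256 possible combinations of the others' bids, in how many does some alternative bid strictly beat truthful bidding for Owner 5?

Others bid (2, 2, 2, 2): truth gives 0; bid 6 gives 3 > 0. Violating.
Others bid (2, 2, 2, 9): truth gives -9; bid 2 gives -2 > -9. Violating.
Others bid (2, 2, 2, 14): truth gives -9; bid 2 gives -2 > -9. Violating.
Others bid (2, 2, 6, 9): truth gives -9; bid 2 gives -2 > -9. Violating.
Others bid (2, 2, 2, 6): truth gives 0; no alternative beats it.
Others bid (2, 2, 6, 2): truth gives 0; no alternative beats it.
(Checking all 256 profiles: 241 have a profitable deviation, 15 do not.)

241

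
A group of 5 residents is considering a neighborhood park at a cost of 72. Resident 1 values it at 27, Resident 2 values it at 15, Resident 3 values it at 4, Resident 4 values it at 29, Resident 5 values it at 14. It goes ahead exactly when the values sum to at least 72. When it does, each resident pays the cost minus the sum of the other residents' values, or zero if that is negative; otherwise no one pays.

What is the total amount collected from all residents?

22

Total value 89 ≥ cost 72, so it is built.
Resident 1: others sum to 62; max(0, 72 - 62) = 10.
Resident 2: others sum to 74; max(0, 72 - 74) = 0.
Resident 3: others sum to 85; max(0, 72 - 85) = 0.
Resident 4: others sum to 60; max(0, 72 - 60) = 12.
Resident 5: others sum to 75; max(0, 72 - 75) = 0.
Total collected = 10 + 0 + 0 + 12 + 0 = 22.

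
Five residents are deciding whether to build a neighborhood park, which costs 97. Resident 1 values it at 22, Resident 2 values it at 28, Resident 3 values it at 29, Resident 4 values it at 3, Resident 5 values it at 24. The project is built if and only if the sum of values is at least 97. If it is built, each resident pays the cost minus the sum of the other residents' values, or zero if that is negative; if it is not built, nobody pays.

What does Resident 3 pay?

Total value 106 ≥ cost 97, so the project is built.
The other residents' values sum to 77.
Cost minus that sum is 97 - 77 = 20.

20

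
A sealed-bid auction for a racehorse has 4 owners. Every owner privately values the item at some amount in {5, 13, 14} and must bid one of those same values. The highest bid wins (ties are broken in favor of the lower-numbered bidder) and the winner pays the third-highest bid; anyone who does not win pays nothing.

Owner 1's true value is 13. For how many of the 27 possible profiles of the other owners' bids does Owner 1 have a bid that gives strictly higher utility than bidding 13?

Others bid (5, 5, 14): truth gives 0; bid 14 gives 8 > 0. Violating.
Others bid (5, 14, 5): truth gives 0; bid 14 gives 8 > 0. Violating.
Others bid (14, 5, 5): truth gives 0; bid 14 gives 8 > 0. Violating.
Others bid (5, 5, 5): truth gives 8; no alternative beats it.
Others bid (5, 5, 13): truth gives 8; no alternative beats it.
(Checking all 27 profiles: 3 have a profitable deviation, 24 do not.)

3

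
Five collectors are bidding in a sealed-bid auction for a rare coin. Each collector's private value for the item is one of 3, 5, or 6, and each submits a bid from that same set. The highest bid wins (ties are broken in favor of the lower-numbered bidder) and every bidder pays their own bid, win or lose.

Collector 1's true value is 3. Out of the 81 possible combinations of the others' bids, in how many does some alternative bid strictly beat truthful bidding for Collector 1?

Others bid (3, 3, 3, 5): truth gives -3; bid 5 gives -2 > -3. Violating.
Others bid (3, 3, 5, 3): truth gives -3; bid 5 gives -2 > -3. Violating.
Others bid (3, 3, 5, 5): truth gives -3; bid 5 gives -2 > -3. Violating.
Others bid (3, 5, 3, 3): truth gives -3; bid 5 gives -2 > -3. Violating.
Others bid (3, 3, 3, 3): truth gives 0; no alternative beats it.
Others bid (3, 3, 3, 6): truth gives -3; no alternative beats it.
(Checking all 81 profiles: 15 have a profitable deviation, 66 do not.)

15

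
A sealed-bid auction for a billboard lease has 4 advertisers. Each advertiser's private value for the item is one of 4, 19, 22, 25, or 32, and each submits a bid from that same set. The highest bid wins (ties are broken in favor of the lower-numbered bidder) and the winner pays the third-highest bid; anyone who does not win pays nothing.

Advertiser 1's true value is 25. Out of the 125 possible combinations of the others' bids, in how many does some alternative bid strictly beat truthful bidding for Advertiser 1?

27

Others bid (4, 4, 32): truth gives 0; bid 32 gives 21 > 0. Violating.
Others bid (4, 19, 32): truth gives 0; bid 32 gives 6 > 0. Violating.
Others bid (4, 22, 32): truth gives 0; bid 32 gives 3 > 0. Violating.
Others bid (4, 32, 4): truth gives 0; bid 32 gives 21 > 0. Violating.
Others bid (4, 4, 4): truth gives 21; no alternative beats it.
Others bid (4, 4, 19): truth gives 21; no alternative beats it.
(Checking all 125 profiles: 27 have a profitable deviation, 98 do not.)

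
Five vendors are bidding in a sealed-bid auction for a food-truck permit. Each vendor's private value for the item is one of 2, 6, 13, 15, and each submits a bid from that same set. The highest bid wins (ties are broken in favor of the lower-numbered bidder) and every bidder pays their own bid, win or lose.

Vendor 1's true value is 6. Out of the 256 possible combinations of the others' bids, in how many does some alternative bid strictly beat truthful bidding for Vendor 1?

241

Others bid (2, 2, 2, 2): truth gives 0; bid 2 gives 4 > 0. Violating.
Others bid (2, 2, 2, 13): truth gives -6; bid 2 gives -2 > -6. Violating.
Others bid (2, 2, 2, 15): truth gives -6; bid 2 gives -2 > -6. Violating.
Others bid (2, 2, 6, 13): truth gives -6; bid 2 gives -2 > -6. Violating.
Others bid (2, 2, 2, 6): truth gives 0; no alternative beats it.
Others bid (2, 2, 6, 2): truth gives 0; no alternative beats it.
(Checking all 256 profiles: 241 have a profitable deviation, 15 do not.)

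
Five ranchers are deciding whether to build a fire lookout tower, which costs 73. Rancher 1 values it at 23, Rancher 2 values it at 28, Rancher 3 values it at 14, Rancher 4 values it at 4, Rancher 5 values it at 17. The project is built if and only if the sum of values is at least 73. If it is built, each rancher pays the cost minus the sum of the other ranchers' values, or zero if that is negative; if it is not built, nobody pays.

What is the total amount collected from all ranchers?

30

Total value 86 ≥ cost 73, so it is built.
Rancher 1: others sum to 63; max(0, 73 - 63) = 10.
Rancher 2: others sum to 58; max(0, 73 - 58) = 15.
Rancher 3: others sum to 72; max(0, 73 - 72) = 1.
Rancher 4: others sum to 82; max(0, 73 - 82) = 0.
Rancher 5: others sum to 69; max(0, 73 - 69) = 4.
Total collected = 10 + 15 + 1 + 0 + 4 = 30.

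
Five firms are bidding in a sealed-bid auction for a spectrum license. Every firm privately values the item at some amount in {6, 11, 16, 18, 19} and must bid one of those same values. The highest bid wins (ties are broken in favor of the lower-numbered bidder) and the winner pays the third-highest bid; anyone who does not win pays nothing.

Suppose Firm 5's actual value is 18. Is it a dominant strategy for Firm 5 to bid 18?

No

Consider the case where Firm 1 bids 6, Firm 2 bids 6, Firm 3 bids 6 and Firm 4 bids 18.
Truthful bid 18: loses, pays 0, utility 0.
Bid 19 instead: wins, pays 6, utility 18 - 6 = 12.
Since 12 > 0, bidding 19 is strictly better here, so truthful bidding is not dominant.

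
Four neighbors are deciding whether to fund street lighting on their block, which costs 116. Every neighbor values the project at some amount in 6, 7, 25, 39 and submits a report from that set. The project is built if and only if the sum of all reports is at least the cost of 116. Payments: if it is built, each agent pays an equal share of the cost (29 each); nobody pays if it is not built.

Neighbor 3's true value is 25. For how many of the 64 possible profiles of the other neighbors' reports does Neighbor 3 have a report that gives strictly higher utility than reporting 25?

Others report (25, 39, 39): truth gives -4; report 6 gives 0 > -4. Violating.
Others report (39, 25, 39): truth gives -4; report 6 gives 0 > -4. Violating.
Others report (39, 39, 25): truth gives -4; report 6 gives 0 > -4. Violating.
Others report (6, 6, 6): truth gives 0; no alternative beats it.
Others report (6, 6, 7): truth gives 0; no alternative beats it.
(Checking all 64 profiles: 3 have a profitable deviation, 61 do not.)

3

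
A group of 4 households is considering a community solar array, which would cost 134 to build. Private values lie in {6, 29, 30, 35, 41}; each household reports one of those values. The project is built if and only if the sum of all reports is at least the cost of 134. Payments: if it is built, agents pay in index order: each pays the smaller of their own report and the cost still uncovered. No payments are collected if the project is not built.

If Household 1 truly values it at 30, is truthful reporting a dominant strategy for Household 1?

No

Consider the case where Household 2 reports 29, Household 3 reports 35 and Household 4 reports 41.
Truthful report 30: project built, pays 30, utility 30 - 30 = 0.
Report 29 instead: project built, pays 29, utility 30 - 29 = 1.
Since 1 > 0, reporting 29 is strictly better here, so truthful reporting is not dominant.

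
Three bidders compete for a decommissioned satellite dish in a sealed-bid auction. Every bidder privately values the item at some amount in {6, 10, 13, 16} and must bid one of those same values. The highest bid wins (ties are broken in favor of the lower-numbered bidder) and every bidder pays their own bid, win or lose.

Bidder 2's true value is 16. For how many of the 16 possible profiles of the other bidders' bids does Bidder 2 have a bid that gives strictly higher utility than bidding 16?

Others bid (6, 6): truth gives 0; bid 10 gives 6 > 0. Violating.
Others bid (6, 10): truth gives 0; bid 10 gives 6 > 0. Violating.
Others bid (6, 13): truth gives 0; bid 13 gives 3 > 0. Violating.
Others bid (10, 6): truth gives 0; bid 13 gives 3 > 0. Violating.
Others bid (6, 16): truth gives 0; no alternative beats it.
Others bid (10, 16): truth gives 0; no alternative beats it.
(Checking all 16 profiles: 10 have a profitable deviation, 6 do not.)

10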